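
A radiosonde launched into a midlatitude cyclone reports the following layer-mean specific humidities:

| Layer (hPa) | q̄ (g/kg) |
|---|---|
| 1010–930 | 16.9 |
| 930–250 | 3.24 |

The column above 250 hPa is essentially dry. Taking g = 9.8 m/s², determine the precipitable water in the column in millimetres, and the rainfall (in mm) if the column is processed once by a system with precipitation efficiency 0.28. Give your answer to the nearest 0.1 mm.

Precipitable water is the column-integrated vapour mass per unit area: PW = (1/g) Σ q̄ Δp, with q in kg/kg and Δp in Pa (1 kg/m² of water = 1 mm).
Layer 1010–930 hPa: Δp = 80 hPa = 8000 Pa, q̄ = 0.0169 kg/kg → 0.0169 × 8000 / 9.8 = 13.80 mm
Layer 930–250 hPa: Δp = 680 hPa = 68000 Pa, q̄ = 0.00324 kg/kg → 0.00324 × 68000 / 9.8 = 22.48 mm
PW = 13.80 + 22.48 = 36.28 ≈ 36.3 mm.
Rainfall = ε × PW = 0.28 × 36.3 = 10.2 mm.

PW ≈ 36.3 mm; rainfall ≈ 10.2 mm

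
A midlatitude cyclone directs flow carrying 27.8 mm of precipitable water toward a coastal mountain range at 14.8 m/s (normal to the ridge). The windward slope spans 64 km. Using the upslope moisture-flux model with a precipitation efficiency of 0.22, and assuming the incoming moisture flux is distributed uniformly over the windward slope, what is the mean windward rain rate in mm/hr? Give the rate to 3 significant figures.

Incoming column moisture flux per unit ridge length: F = V × PW = 14.8 × 27.8 = 411.44 mm·m/s.
Spread over the 64 km slope with efficiency ε = 0.22: R = ε·F/W = 0.22 × 411.44 / 64000 m = 1.414e-03 mm/s.
R = 1.414e-03 × 3600 = 5.09 mm/hr.

R ≈ 5.09 mm/hr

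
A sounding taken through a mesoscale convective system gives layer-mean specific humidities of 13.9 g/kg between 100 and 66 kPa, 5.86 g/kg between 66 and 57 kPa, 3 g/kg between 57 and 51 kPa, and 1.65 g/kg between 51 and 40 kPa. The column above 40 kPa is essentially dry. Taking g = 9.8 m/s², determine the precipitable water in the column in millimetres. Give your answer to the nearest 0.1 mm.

Precipitable water is the column-integrated vapour mass per unit area: PW = (1/g) Σ q̄ Δp, with q in kg/kg and Δp in Pa (1 kg/m² of water = 1 mm).
Layer 100–66 kPa: Δp = 340 hPa = 34000 Pa, q̄ = 0.0139 kg/kg → 0.0139 × 34000 / 9.8 = 48.22 mm
Layer 66–57 kPa: Δp = 90 hPa = 9000 Pa, q̄ = 0.00586 kg/kg → 0.00586 × 9000 / 9.8 = 5.38 mm
Layer 57–51 kPa: Δp = 60 hPa = 6000 Pa, q̄ = 0.003 kg/kg → 0.003 × 6000 / 9.8 = 1.84 mm
Layer 51–40 kPa: Δp = 110 hPa = 11000 Pa, q̄ = 0.00165 kg/kg → 0.00165 × 11000 / 9.8 = 1.85 mm
PW = 48.22 + 5.38 + 1.84 + 1.85 = 57.29 ≈ 57.3 mm.

PW ≈ 57.3 mm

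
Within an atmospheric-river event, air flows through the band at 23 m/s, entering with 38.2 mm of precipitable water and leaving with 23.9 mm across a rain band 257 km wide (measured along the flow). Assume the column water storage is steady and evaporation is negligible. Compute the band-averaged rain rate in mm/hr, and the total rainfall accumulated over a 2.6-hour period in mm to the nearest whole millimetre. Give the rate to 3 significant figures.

Column moisture flux per unit crosswind length is F = V × PW.
Inflow: F_in = 23 × 38.2 = 878.6 mm·m/s
Outflow: F_out = 23 × 23.9 = 549.7 mm·m/s
Steady-state rate R = (F_in − F_out)/L = (878.6 − 549.7) / 257000 m = 1.280e-03 mm/s.
R = 1.280e-03 × 3600 = 4.61 mm/hr.
Over 2.6 h: total = 4.61 × 2.6 = 11.986 ≈ 12 mm.

R ≈ 4.61 mm/hr; total ≈ 12 mm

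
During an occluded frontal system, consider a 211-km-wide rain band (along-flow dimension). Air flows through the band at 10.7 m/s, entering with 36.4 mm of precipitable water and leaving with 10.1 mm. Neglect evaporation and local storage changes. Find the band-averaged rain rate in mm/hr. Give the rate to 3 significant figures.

Column moisture flux per unit crosswind length is F = V × PW.
Inflow: F_in = 10.7 × 36.4 = 389.48 mm·m/s
Outflow: F_out = 10.7 × 10.1 = 108.07 mm·m/s
Steady-state rate R = (F_in − F_out)/L = (389.48 − 108.07) / 211000 m = 1.334e-03 mm/s.
R = 1.334e-03 × 3600 = 4.80 mm/hr.

R ≈ 4.80 mm/hr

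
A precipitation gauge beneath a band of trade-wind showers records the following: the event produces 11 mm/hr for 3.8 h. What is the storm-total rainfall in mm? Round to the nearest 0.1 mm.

total ≈ 41.8 mm

Total = Σ Rᵢ Δtᵢ = 11 × 3.8
      = 41.8 = 41.8 mm.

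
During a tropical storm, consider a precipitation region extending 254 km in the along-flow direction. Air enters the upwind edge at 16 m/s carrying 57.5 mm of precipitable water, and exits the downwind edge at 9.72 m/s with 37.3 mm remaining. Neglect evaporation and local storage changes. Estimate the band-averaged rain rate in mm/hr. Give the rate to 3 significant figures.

R ≈ 7.90 mm/hr

Column moisture flux per unit crosswind length is F = V × PW.
Inflow: F_in = 16 × 57.5 = 920 mm·m/s
Outflow: F_out = 9.72 × 37.3 = 362.556 mm·m/s
Steady-state rate R = (F_in − F_out)/L = (920 − 362.556) / 254000 m = 2.195e-03 mm/s.
R = 2.195e-03 × 3600 = 7.90 mm/hr.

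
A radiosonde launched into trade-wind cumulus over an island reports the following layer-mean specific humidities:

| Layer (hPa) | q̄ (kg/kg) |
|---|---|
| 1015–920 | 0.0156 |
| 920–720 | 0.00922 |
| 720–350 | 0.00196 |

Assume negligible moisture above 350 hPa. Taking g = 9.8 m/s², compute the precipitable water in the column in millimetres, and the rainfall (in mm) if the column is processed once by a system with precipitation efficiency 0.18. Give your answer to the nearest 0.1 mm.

PW ≈ 41.3 mm; rainfall ≈ 7.4 mm

Precipitable water is the column-integrated vapour mass per unit area: PW = (1/g) Σ q̄ Δp, with q in kg/kg and Δp in Pa (1 kg/m² of water = 1 mm).
Layer 1015–920 hPa: Δp = 95 hPa = 9500 Pa, q̄ = 0.0156 kg/kg → 0.0156 × 9500 / 9.8 = 15.12 mm
Layer 920–720 hPa: Δp = 200 hPa = 20000 Pa, q̄ = 0.00922 kg/kg → 0.00922 × 20000 / 9.8 = 18.82 mm
Layer 720–350 hPa: Δp = 370 hPa = 37000 Pa, q̄ = 0.00196 kg/kg → 0.00196 × 37000 / 9.8 = 7.40 mm
PW = 15.12 + 18.82 + 7.40 = 41.34 ≈ 41.3 mm.
Rainfall = ε × PW = 0.18 × 41.3 = 7.4 mm.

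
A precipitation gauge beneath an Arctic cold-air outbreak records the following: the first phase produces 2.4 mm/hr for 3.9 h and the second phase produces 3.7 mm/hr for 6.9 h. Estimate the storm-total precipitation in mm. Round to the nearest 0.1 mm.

Total = Σ Rᵢ Δtᵢ = 2.4 × 3.9 + 3.7 × 6.9
      = 9.36 + 25.53 = 34.9 mm.

total ≈ 34.9 mm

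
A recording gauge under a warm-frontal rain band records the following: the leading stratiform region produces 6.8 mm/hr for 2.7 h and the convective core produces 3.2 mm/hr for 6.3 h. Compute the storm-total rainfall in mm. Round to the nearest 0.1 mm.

total ≈ 38.5 mm

Total = Σ Rᵢ Δtᵢ = 6.8 × 2.7 + 3.2 × 6.3
      = 18.36 + 20.16 = 38.5 mm.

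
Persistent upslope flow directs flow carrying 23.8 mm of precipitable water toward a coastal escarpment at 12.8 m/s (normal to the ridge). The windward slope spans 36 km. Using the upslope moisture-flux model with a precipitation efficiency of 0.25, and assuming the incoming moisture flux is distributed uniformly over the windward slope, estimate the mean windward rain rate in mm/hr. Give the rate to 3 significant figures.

R ≈ 7.62 mm/hr

Incoming column moisture flux per unit ridge length: F = V × PW = 12.8 × 23.8 = 304.64 mm·m/s.
Spread over the 36 km slope with efficiency ε = 0.25: R = ε·F/W = 0.25 × 304.64 / 36000 m = 2.116e-03 mm/s.
R = 2.116e-03 × 3600 = 7.62 mm/hr.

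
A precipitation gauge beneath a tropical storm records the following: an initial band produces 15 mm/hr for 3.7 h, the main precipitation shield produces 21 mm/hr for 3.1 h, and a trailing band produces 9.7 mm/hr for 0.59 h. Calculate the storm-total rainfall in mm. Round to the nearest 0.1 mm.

Total = Σ Rᵢ Δtᵢ = 15 × 3.7 + 21 × 3.1 + 9.7 × 0.59
      = 55.5 + 65.1 + 5.723 = 126.3 mm.

total ≈ 126.3 mm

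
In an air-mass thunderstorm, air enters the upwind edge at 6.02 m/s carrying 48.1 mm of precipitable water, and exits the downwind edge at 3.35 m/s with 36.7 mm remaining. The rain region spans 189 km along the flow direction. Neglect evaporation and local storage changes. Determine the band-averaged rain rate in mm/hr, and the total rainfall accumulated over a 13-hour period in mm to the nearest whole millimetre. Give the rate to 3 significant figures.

Column moisture flux per unit crosswind length is F = V × PW.
Inflow: F_in = 6.02 × 48.1 = 289.562 mm·m/s
Outflow: F_out = 3.35 × 36.7 = 122.945 mm·m/s
Steady-state rate R = (F_in − F_out)/L = (289.562 − 122.945) / 189000 m = 8.816e-04 mm/s.
R = 8.816e-04 × 3600 = 3.17 mm/hr.
Over 13 h: total = 3.17 × 13 = 41.21 ≈ 41 mm.

R ≈ 3.17 mm/hr; total ≈ 41 mm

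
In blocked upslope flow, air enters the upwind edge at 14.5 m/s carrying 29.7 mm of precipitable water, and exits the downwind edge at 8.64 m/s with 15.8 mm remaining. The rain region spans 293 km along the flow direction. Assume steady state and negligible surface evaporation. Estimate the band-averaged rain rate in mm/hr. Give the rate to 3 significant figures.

Column moisture flux per unit crosswind length is F = V × PW.
Inflow: F_in = 14.5 × 29.7 = 430.65 mm·m/s
Outflow: F_out = 8.64 × 15.8 = 136.512 mm·m/s
Steady-state rate R = (F_in − F_out)/L = (430.65 − 136.512) / 293000 m = 1.004e-03 mm/s.
R = 1.004e-03 × 3600 = 3.61 mm/hr.

R ≈ 3.61 mm/hr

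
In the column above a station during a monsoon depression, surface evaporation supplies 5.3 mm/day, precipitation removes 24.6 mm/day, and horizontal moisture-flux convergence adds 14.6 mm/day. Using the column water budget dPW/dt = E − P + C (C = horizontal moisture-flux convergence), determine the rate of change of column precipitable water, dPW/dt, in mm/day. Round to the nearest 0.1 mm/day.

dPW/dt ≈ -4.7 mm/day

dPW/dt = E − P + C = 5.3 − 24.6 + (14.6) = -4.7 mm/day.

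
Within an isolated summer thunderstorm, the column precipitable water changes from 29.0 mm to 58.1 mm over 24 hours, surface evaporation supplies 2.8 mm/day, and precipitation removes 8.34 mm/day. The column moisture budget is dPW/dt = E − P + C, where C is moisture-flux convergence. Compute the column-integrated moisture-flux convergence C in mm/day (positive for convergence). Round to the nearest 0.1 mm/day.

dPW/dt = (58.1 − 29.0) mm / (24/24 day) = +29.100 mm/day.
C = dPW/dt − E + P = (+29.100) − 2.8 + 8.34 = 34.6 mm/day.

C ≈ 34.6 mm/day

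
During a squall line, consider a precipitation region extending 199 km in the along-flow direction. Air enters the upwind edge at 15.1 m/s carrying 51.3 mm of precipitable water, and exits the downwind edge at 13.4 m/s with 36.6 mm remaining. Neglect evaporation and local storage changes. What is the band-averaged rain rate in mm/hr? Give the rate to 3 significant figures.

R ≈ 5.14 mm/hr

Column moisture flux per unit crosswind length is F = V × PW.
Inflow: F_in = 15.1 × 51.3 = 774.63 mm·m/s
Outflow: F_out = 13.4 × 36.6 = 490.44 mm·m/s
Steady-state rate R = (F_in − F_out)/L = (774.63 − 490.44) / 199000 m = 1.428e-03 mm/s.
R = 1.428e-03 × 3600 = 5.14 mm/hr.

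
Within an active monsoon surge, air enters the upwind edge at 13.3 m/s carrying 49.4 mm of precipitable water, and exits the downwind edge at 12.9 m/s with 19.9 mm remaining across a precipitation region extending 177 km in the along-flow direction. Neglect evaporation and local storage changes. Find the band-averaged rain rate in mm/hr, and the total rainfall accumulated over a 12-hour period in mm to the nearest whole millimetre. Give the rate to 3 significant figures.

Column moisture flux per unit crosswind length is F = V × PW.
Inflow: F_in = 13.3 × 49.4 = 657.02 mm·m/s
Outflow: F_out = 12.9 × 19.9 = 256.71 mm·m/s
Steady-state rate R = (F_in − F_out)/L = (657.02 − 256.71) / 177000 m = 2.262e-03 mm/s.
R = 2.262e-03 × 3600 = 8.14 mm/hr.
Over 12 h: total = 8.14 × 12 = 97.68 ≈ 98 mm.

R ≈ 8.14 mm/hr; total ≈ 98 mm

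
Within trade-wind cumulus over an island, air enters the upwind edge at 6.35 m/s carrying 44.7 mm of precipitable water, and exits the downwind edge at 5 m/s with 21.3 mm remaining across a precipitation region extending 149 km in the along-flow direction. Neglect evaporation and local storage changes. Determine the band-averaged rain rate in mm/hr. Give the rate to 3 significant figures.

R ≈ 4.28 mm/hr

Column moisture flux per unit crosswind length is F = V × PW.
Inflow: F_in = 6.35 × 44.7 = 283.845 mm·m/s
Outflow: F_out = 5 × 21.3 = 106.5 mm·m/s
Steady-state rate R = (F_in − F_out)/L = (283.845 − 106.5) / 149000 m = 1.190e-03 mm/s.
R = 1.190e-03 × 3600 = 4.28 mm/hr.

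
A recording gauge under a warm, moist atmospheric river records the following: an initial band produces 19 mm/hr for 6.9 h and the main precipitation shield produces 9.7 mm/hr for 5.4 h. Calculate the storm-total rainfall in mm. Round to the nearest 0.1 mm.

Total = Σ Rᵢ Δtᵢ = 19 × 6.9 + 9.7 × 5.4
      = 131.1 + 52.38 = 183.5 mm.

total ≈ 183.5 mm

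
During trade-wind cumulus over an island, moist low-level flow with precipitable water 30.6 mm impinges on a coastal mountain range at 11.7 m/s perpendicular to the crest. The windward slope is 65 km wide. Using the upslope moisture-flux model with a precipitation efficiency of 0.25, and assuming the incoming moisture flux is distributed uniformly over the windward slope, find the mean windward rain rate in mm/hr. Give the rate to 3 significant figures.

Incoming column moisture flux per unit ridge length: F = V × PW = 11.7 × 30.6 = 358.02 mm·m/s.
Spread over the 65 km slope with efficiency ε = 0.25: R = ε·F/W = 0.25 × 358.02 / 65000 m = 1.377e-03 mm/s.
R = 1.377e-03 × 3600 = 4.96 mm/hr.

R ≈ 4.96 mm/hr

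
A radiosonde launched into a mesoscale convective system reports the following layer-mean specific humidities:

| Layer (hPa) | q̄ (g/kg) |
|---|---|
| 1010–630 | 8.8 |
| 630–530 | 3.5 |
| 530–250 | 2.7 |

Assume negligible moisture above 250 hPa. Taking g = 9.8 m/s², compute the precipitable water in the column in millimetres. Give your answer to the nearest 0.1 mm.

Precipitable water is the column-integrated vapour mass per unit area: PW = (1/g) Σ q̄ Δp, with q in kg/kg and Δp in Pa (1 kg/m² of water = 1 mm).
Layer 1010–630 hPa: Δp = 380 hPa = 38000 Pa, q̄ = 0.0088 kg/kg → 0.0088 × 38000 / 9.8 = 34.12 mm
Layer 630–530 hPa: Δp = 100 hPa = 10000 Pa, q̄ = 0.0035 kg/kg → 0.0035 × 10000 / 9.8 = 3.57 mm
Layer 530–250 hPa: Δp = 280 hPa = 28000 Pa, q̄ = 0.0027 kg/kg → 0.0027 × 28000 / 9.8 = 7.71 mm
PW = 34.12 + 3.57 + 7.71 = 45.40 ≈ 45.4 mm.

PW ≈ 45.4 mm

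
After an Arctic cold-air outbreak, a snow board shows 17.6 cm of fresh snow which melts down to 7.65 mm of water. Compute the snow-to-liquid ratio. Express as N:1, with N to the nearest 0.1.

ratio ≈ 23.0

Ratio = snow depth / SWE = 176 mm / 7.65 mm = 23.0, i.e. 23.0:1.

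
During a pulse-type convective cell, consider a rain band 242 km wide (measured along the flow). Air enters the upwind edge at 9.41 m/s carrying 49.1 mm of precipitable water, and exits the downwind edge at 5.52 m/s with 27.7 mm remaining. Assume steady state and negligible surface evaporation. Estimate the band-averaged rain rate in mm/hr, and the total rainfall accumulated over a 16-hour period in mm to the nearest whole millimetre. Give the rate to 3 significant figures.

R ≈ 4.60 mm/hr; total ≈ 74 mm

Column moisture flux per unit crosswind length is F = V × PW.
Inflow: F_in = 9.41 × 49.1 = 462.031 mm·m/s
Outflow: F_out = 5.52 × 27.7 = 152.904 mm·m/s
Steady-state rate R = (F_in − F_out)/L = (462.031 − 152.904) / 242000 m = 1.277e-03 mm/s.
R = 1.277e-03 × 3600 = 4.60 mm/hr.
Over 16 h: total = 4.60 × 16 = 73.6 ≈ 74 mm.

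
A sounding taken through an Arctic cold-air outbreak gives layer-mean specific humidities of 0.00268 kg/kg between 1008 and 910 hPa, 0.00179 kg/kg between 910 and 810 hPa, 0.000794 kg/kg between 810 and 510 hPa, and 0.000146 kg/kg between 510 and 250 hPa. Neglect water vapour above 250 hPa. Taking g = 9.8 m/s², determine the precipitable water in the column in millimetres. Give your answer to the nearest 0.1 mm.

PW ≈ 7.3 mm

Precipitable water is the column-integrated vapour mass per unit area: PW = (1/g) Σ q̄ Δp, with q in kg/kg and Δp in Pa (1 kg/m² of water = 1 mm).
Layer 1008–910 hPa: Δp = 98 hPa = 9800 Pa, q̄ = 0.00268 kg/kg → 0.00268 × 9800 / 9.8 = 2.68 mm
Layer 910–810 hPa: Δp = 100 hPa = 10000 Pa, q̄ = 0.00179 kg/kg → 0.00179 × 10000 / 9.8 = 1.83 mm
Layer 810–510 hPa: Δp = 300 hPa = 30000 Pa, q̄ = 0.000794 kg/kg → 0.000794 × 30000 / 9.8 = 2.43 mm
Layer 510–250 hPa: Δp = 260 hPa = 26000 Pa, q̄ = 0.000146 kg/kg → 0.000146 × 26000 / 9.8 = 0.39 mm
PW = 2.68 + 1.83 + 2.43 + 0.39 = 7.33 ≈ 7.3 mm.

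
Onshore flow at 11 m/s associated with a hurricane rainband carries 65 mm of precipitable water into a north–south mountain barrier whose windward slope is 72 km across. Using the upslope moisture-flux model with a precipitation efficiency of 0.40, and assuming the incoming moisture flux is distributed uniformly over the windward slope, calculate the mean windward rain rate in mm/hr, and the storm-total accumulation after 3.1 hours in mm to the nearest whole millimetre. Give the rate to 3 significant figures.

Incoming column moisture flux per unit ridge length: F = V × PW = 11 × 65 = 715 mm·m/s.
Spread over the 72 km slope with efficiency ε = 0.40: R = ε·F/W = 0.40 × 715 / 72000 m = 3.972e-03 mm/s.
R = 3.972e-03 × 3600 = 14.3 mm/hr.
Over 3.1 h: total = 14.3 × 3.1 = 44.33 ≈ 44 mm.

R ≈ 14.3 mm/hr; total ≈ 44 mm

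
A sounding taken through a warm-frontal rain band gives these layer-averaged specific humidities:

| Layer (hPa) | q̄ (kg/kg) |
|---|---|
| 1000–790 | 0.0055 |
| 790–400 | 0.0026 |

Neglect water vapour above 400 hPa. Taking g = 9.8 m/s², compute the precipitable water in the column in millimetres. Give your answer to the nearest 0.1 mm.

Precipitable water is the column-integrated vapour mass per unit area: PW = (1/g) Σ q̄ Δp, with q in kg/kg and Δp in Pa (1 kg/m² of water = 1 mm).
Layer 1000–790 hPa: Δp = 210 hPa = 21000 Pa, q̄ = 0.0055 kg/kg → 0.0055 × 21000 / 9.8 = 11.79 mm
Layer 790–400 hPa: Δp = 390 hPa = 39000 Pa, q̄ = 0.0026 kg/kg → 0.0026 × 39000 / 9.8 = 10.35 mm
PW = 11.79 + 10.35 = 22.14 ≈ 22.1 mm.

PW ≈ 22.1 mm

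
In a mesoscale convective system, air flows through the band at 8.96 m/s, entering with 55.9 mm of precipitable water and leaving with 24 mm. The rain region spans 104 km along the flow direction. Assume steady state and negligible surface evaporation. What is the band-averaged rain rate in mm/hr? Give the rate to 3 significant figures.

Column moisture flux per unit crosswind length is F = V × PW.
Inflow: F_in = 8.96 × 55.9 = 500.864 mm·m/s
Outflow: F_out = 8.96 × 24 = 215.04 mm·m/s
Steady-state rate R = (F_in − F_out)/L = (500.864 − 215.04) / 104000 m = 2.748e-03 mm/s.
R = 2.748e-03 × 3600 = 9.89 mm/hr.

R ≈ 9.89 mm/hr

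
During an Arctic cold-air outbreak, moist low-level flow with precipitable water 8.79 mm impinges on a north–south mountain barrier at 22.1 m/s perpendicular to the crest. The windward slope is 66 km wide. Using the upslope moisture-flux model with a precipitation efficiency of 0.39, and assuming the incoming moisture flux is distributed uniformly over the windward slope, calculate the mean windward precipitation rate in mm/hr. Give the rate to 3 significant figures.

R ≈ 4.13 mm/hr

Incoming column moisture flux per unit ridge length: F = V × PW = 22.1 × 8.79 = 194.259 mm·m/s.
Spread over the 66 km slope with efficiency ε = 0.39: R = ε·F/W = 0.39 × 194.259 / 66000 m = 1.148e-03 mm/s.
R = 1.148e-03 × 3600 = 4.13 mm/hr.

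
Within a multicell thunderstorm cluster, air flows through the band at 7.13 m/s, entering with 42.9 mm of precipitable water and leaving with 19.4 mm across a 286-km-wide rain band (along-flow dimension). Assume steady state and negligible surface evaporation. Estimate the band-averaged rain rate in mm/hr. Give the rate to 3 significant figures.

R ≈ 2.11 mm/hr

Column moisture flux per unit crosswind length is F = V × PW.
Inflow: F_in = 7.13 × 42.9 = 305.877 mm·m/s
Outflow: F_out = 7.13 × 19.4 = 138.322 mm·m/s
Steady-state rate R = (F_in − F_out)/L = (305.877 − 138.322) / 286000 m = 5.859e-04 mm/s.
R = 5.859e-04 × 3600 = 2.11 mm/hr.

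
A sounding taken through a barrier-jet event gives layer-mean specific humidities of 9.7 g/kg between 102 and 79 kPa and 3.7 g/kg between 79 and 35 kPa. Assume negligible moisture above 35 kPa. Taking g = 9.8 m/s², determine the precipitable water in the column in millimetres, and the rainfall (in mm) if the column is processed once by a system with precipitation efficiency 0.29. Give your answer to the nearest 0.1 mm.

Precipitable water is the column-integrated vapour mass per unit area: PW = (1/g) Σ q̄ Δp, with q in kg/kg and Δp in Pa (1 kg/m² of water = 1 mm).
Layer 102–79 kPa: Δp = 230 hPa = 23000 Pa, q̄ = 0.0097 kg/kg → 0.0097 × 23000 / 9.8 = 22.77 mm
Layer 79–35 kPa: Δp = 440 hPa = 44000 Pa, q̄ = 0.0037 kg/kg → 0.0037 × 44000 / 9.8 = 16.61 mm
PW = 22.77 + 16.61 = 39.38 ≈ 39.4 mm.
Rainfall = ε × PW = 0.29 × 39.4 = 11.4 mm.

PW ≈ 39.4 mm; rainfall ≈ 11.4 mm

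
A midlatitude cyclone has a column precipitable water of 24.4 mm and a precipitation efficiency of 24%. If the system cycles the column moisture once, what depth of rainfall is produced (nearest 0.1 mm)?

rainfall ≈ 5.9 mm

Rainfall = ε × PW = 0.24 × 24.4 = 5.9 mm.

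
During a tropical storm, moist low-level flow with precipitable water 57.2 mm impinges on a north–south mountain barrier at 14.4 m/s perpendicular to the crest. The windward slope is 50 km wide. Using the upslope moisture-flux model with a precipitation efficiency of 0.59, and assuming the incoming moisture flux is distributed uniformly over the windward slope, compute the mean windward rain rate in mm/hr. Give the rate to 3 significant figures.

Incoming column moisture flux per unit ridge length: F = V × PW = 14.4 × 57.2 = 823.68 mm·m/s.
Spread over the 50 km slope with efficiency ε = 0.59: R = ε·F/W = 0.59 × 823.68 / 50000 m = 9.719e-03 mm/s.
R = 9.719e-03 × 3600 = 35.0 mm/hr.

R ≈ 35.0 mm/hr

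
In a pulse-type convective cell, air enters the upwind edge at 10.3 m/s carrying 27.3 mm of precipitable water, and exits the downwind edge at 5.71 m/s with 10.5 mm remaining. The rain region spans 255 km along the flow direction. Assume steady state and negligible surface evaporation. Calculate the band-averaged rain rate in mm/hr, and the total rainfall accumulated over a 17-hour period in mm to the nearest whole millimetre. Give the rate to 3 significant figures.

R ≈ 3.12 mm/hr; total ≈ 53 mm

Column moisture flux per unit crosswind length is F = V × PW.
Inflow: F_in = 10.3 × 27.3 = 281.19 mm·m/s
Outflow: F_out = 5.71 × 10.5 = 59.955 mm·m/s
Steady-state rate R = (F_in − F_out)/L = (281.19 − 59.955) / 255000 m = 8.676e-04 mm/s.
R = 8.676e-04 × 3600 = 3.12 mm/hr.
Over 17 h: total = 3.12 × 17 = 53.04 ≈ 53 mm.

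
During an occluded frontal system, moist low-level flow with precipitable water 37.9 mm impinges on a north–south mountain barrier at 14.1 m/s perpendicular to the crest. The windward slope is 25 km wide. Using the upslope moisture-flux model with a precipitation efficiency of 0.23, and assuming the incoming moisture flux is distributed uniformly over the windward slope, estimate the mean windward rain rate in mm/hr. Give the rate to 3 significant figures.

R ≈ 17.7 mm/hr

Incoming column moisture flux per unit ridge length: F = V × PW = 14.1 × 37.9 = 534.39 mm·m/s.
Spread over the 25 km slope with efficiency ε = 0.23: R = ε·F/W = 0.23 × 534.39 / 25000 m = 4.916e-03 mm/s.
R = 4.916e-03 × 3600 = 17.7 mm/hr.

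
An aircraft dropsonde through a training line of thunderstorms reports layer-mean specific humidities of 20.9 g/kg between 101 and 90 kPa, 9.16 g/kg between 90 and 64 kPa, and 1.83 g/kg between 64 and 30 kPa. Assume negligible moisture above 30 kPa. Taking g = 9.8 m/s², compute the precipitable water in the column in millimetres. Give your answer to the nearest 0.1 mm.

Precipitable water is the column-integrated vapour mass per unit area: PW = (1/g) Σ q̄ Δp, with q in kg/kg and Δp in Pa (1 kg/m² of water = 1 mm).
Layer 101–90 kPa: Δp = 110 hPa = 11000 Pa, q̄ = 0.0209 kg/kg → 0.0209 × 11000 / 9.8 = 23.46 mm
Layer 90–64 kPa: Δp = 260 hPa = 26000 Pa, q̄ = 0.00916 kg/kg → 0.00916 × 26000 / 9.8 = 24.30 mm
Layer 64–30 kPa: Δp = 340 hPa = 34000 Pa, q̄ = 0.00183 kg/kg → 0.00183 × 34000 / 9.8 = 6.35 mm
PW = 23.46 + 24.30 + 6.35 = 54.11 ≈ 54.1 mm.

PW ≈ 54.1 mm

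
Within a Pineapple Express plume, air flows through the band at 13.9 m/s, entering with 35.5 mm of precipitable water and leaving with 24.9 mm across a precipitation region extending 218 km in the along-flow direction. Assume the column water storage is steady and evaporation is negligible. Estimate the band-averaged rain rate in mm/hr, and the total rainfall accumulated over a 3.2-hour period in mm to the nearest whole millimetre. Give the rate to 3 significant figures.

Column moisture flux per unit crosswind length is F = V × PW.
Inflow: F_in = 13.9 × 35.5 = 493.45 mm·m/s
Outflow: F_out = 13.9 × 24.9 = 346.11 mm·m/s
Steady-state rate R = (F_in − F_out)/L = (493.45 − 346.11) / 218000 m = 6.759e-04 mm/s.
R = 6.759e-04 × 3600 = 2.43 mm/hr.
Over 3.2 h: total = 2.43 × 3.2 = 7.776 ≈ 8 mm.

R ≈ 2.43 mm/hr; total ≈ 8 mm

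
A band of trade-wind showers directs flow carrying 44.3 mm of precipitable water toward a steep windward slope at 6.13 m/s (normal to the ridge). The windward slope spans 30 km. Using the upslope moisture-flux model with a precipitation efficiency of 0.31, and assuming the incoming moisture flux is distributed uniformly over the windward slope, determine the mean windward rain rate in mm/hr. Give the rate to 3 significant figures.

Incoming column moisture flux per unit ridge length: F = V × PW = 6.13 × 44.3 = 271.559 mm·m/s.
Spread over the 30 km slope with efficiency ε = 0.31: R = ε·F/W = 0.31 × 271.559 / 30000 m = 2.806e-03 mm/s.
R = 2.806e-03 × 3600 = 10.1 mm/hr.

R ≈ 10.1 mm/hr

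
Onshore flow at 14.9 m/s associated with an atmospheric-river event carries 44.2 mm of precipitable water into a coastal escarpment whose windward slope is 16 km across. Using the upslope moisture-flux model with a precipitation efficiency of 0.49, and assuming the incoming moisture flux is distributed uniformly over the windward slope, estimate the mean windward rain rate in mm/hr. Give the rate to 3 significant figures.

Incoming column moisture flux per unit ridge length: F = V × PW = 14.9 × 44.2 = 658.58 mm·m/s.
Spread over the 16 km slope with efficiency ε = 0.49: R = ε·F/W = 0.49 × 658.58 / 16000 m = 2.017e-02 mm/s.
R = 2.017e-02 × 3600 = 72.6 mm/hr.

R ≈ 72.6 mm/hr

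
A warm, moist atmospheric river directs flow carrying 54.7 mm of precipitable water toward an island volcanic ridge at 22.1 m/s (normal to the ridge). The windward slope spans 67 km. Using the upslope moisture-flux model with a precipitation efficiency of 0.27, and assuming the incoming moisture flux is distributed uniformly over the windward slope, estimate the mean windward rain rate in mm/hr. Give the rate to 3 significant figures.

R ≈ 17.5 mm/hr

Incoming column moisture flux per unit ridge length: F = V × PW = 22.1 × 54.7 = 1208.87 mm·m/s.
Spread over the 67 km slope with efficiency ε = 0.27: R = ε·F/W = 0.27 × 1208.87 / 67000 m = 4.872e-03 mm/s.
R = 4.872e-03 × 3600 = 17.5 mm/hr.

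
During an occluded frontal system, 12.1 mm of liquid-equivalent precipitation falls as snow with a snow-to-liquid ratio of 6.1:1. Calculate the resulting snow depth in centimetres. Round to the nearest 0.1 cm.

Snow depth = liquid × ratio = 12.1 mm × 6.1 = 73.81 mm = 7.4 cm.

snow depth ≈ 7.4 cm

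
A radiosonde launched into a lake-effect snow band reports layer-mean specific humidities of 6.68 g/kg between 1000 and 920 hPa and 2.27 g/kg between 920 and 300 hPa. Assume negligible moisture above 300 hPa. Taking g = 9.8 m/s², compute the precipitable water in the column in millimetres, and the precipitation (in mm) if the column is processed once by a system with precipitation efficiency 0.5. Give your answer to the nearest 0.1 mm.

PW ≈ 19.8 mm; precipitation ≈ 9.9 mm

Precipitable water is the column-integrated vapour mass per unit area: PW = (1/g) Σ q̄ Δp, with q in kg/kg and Δp in Pa (1 kg/m² of water = 1 mm).
Layer 1000–920 hPa: Δp = 80 hPa = 8000 Pa, q̄ = 0.00668 kg/kg → 0.00668 × 8000 / 9.8 = 5.45 mm
Layer 920–300 hPa: Δp = 620 hPa = 62000 Pa, q̄ = 0.00227 kg/kg → 0.00227 × 62000 / 9.8 = 14.36 mm
PW = 5.45 + 14.36 = 19.81 ≈ 19.8 mm.
Precipitation = ε × PW = 0.5 × 19.8 = 9.9 mm.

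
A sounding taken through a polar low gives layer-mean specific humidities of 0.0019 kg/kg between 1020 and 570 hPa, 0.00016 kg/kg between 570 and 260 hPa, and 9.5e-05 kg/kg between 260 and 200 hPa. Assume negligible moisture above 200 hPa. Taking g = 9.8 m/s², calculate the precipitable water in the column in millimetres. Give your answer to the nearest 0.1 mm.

Precipitable water is the column-integrated vapour mass per unit area: PW = (1/g) Σ q̄ Δp, with q in kg/kg and Δp in Pa (1 kg/m² of water = 1 mm).
Layer 1020–570 hPa: Δp = 450 hPa = 45000 Pa, q̄ = 0.0019 kg/kg → 0.0019 × 45000 / 9.8 = 8.72 mm
Layer 570–260 hPa: Δp = 310 hPa = 31000 Pa, q̄ = 0.00016 kg/kg → 0.00016 × 31000 / 9.8 = 0.51 mm
Layer 260–200 hPa: Δp = 60 hPa = 6000 Pa, q̄ = 9.5e-05 kg/kg → 9.5e-05 × 6000 / 9.8 = 0.06 mm
PW = 8.72 + 0.51 + 0.06 = 9.29 ≈ 9.3 mm.

PW ≈ 9.3 mm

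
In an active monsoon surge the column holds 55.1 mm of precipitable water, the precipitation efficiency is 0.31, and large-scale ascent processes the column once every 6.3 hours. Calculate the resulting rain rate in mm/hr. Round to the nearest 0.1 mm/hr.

R ≈ 2.7 mm/hr

Each overturning extracts ε × PW = 0.31 × 55.1 = 17.081 mm.
Rate = ε·PW / τ = 17.081 / 6.3 h = 2.7 mm/hr.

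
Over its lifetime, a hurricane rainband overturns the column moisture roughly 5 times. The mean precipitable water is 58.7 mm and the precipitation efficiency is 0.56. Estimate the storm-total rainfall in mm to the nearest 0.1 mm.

Each cycle deposits ε × PW = 0.56 × 58.7 = 32.872 mm.
Over 5 cycles: 5 × 32.872 = 164.4 mm.

rainfall ≈ 164.4 mm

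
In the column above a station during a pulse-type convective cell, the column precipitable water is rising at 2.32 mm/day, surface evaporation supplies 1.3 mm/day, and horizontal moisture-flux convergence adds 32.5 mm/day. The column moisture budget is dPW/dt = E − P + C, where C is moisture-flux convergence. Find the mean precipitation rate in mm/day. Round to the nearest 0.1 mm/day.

P ≈ 31.5 mm/day

dPW/dt = +2.32 mm/day.
P = E + C − dPW/dt = 1.3 + (32.5) − (+2.32) = 31.5 mm/day.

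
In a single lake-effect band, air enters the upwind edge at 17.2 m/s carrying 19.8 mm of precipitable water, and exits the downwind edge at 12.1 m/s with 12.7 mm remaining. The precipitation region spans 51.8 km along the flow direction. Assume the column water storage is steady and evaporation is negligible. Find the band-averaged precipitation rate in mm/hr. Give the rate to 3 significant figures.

R ≈ 13.0 mm/hr

Column moisture flux per unit crosswind length is F = V × PW.
Inflow: F_in = 17.2 × 19.8 = 340.56 mm·m/s
Outflow: F_out = 12.1 × 12.7 = 153.67 mm·m/s
Steady-state rate R = (F_in − F_out)/L = (340.56 − 153.67) / 51800 m = 3.608e-03 mm/s.
R = 3.608e-03 × 3600 = 13.0 mm/hr.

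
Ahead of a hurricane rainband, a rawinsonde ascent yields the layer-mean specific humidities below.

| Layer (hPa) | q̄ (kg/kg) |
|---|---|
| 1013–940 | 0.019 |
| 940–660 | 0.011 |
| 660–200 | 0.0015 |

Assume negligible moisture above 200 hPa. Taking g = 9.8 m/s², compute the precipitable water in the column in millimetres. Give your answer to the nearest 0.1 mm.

Precipitable water is the column-integrated vapour mass per unit area: PW = (1/g) Σ q̄ Δp, with q in kg/kg and Δp in Pa (1 kg/m² of water = 1 mm).
Layer 1013–940 hPa: Δp = 73 hPa = 7300 Pa, q̄ = 0.019 kg/kg → 0.019 × 7300 / 9.8 = 14.15 mm
Layer 940–660 hPa: Δp = 280 hPa = 28000 Pa, q̄ = 0.011 kg/kg → 0.011 × 28000 / 9.8 = 31.43 mm
Layer 660–200 hPa: Δp = 460 hPa = 46000 Pa, q̄ = 0.0015 kg/kg → 0.0015 × 46000 / 9.8 = 7.04 mm
PW = 14.15 + 31.43 + 7.04 = 52.62 ≈ 52.6 mm.

PW ≈ 52.6 mm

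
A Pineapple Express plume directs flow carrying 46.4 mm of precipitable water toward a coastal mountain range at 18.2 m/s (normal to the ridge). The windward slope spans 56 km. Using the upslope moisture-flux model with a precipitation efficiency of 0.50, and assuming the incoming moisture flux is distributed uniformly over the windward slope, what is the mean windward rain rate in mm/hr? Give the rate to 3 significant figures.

Incoming column moisture flux per unit ridge length: F = V × PW = 18.2 × 46.4 = 844.48 mm·m/s.
Spread over the 56 km slope with efficiency ε = 0.50: R = ε·F/W = 0.50 × 844.48 / 56000 m = 7.540e-03 mm/s.
R = 7.540e-03 × 3600 = 27.1 mm/hr.

R ≈ 27.1 mm/hr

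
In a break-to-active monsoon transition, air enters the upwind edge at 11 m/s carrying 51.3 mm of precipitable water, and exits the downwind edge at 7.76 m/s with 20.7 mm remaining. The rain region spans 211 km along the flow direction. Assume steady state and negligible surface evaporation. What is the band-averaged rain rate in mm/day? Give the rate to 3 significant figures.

Column moisture flux per unit crosswind length is F = V × PW.
Inflow: F_in = 11 × 51.3 = 564.3 mm·m/s
Outflow: F_out = 7.76 × 20.7 = 160.632 mm·m/s
Steady-state rate R = (F_in − F_out)/L = (564.3 − 160.632) / 211000 m = 1.913e-03 mm/s.
R = 1.913e-03 × 3600 × 24 = 165 mm/day.

R ≈ 165 mm/day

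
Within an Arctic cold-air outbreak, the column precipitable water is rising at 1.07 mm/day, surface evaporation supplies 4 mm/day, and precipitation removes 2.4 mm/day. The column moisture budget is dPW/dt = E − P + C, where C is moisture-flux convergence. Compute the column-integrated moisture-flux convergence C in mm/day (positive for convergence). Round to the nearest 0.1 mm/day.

C ≈ -0.5 mm/day

dPW/dt = +1.07 mm/day.
C = dPW/dt − E + P = (+1.07) − 4 + 2.4 = -0.5 mm/day.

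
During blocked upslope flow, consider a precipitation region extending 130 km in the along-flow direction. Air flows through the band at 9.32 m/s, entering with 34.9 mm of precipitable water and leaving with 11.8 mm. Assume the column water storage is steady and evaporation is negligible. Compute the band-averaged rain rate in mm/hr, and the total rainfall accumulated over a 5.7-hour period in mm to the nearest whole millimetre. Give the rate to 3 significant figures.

R ≈ 5.96 mm/hr; total ≈ 34 mm

Column moisture flux per unit crosswind length is F = V × PW.
Inflow: F_in = 9.32 × 34.9 = 325.268 mm·m/s
Outflow: F_out = 9.32 × 11.8 = 109.976 mm·m/s
Steady-state rate R = (F_in − F_out)/L = (325.268 − 109.976) / 130000 m = 1.656e-03 mm/s.
R = 1.656e-03 × 3600 = 5.96 mm/hr.
Over 5.7 h: total = 5.96 × 5.7 = 33.972 ≈ 34 mm.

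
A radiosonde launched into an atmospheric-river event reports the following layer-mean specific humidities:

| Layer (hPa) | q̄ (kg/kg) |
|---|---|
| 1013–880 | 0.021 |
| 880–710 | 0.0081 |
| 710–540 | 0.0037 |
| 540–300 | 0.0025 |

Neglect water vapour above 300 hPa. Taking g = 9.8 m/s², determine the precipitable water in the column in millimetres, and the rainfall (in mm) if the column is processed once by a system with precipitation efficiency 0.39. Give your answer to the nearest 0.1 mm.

Precipitable water is the column-integrated vapour mass per unit area: PW = (1/g) Σ q̄ Δp, with q in kg/kg and Δp in Pa (1 kg/m² of water = 1 mm).
Layer 1013–880 hPa: Δp = 133 hPa = 13300 Pa, q̄ = 0.021 kg/kg → 0.021 × 13300 / 9.8 = 28.50 mm
Layer 880–710 hPa: Δp = 170 hPa = 17000 Pa, q̄ = 0.0081 kg/kg → 0.0081 × 17000 / 9.8 = 14.05 mm
Layer 710–540 hPa: Δp = 170 hPa = 17000 Pa, q̄ = 0.0037 kg/kg → 0.0037 × 17000 / 9.8 = 6.42 mm
Layer 540–300 hPa: Δp = 240 hPa = 24000 Pa, q̄ = 0.0025 kg/kg → 0.0025 × 24000 / 9.8 = 6.12 mm
PW = 28.50 + 14.05 + 6.42 + 6.12 = 55.09 ≈ 55.1 mm.
Rainfall = ε × PW = 0.39 × 55.1 = 21.5 mm.

PW ≈ 55.1 mm; rainfall ≈ 21.5 mm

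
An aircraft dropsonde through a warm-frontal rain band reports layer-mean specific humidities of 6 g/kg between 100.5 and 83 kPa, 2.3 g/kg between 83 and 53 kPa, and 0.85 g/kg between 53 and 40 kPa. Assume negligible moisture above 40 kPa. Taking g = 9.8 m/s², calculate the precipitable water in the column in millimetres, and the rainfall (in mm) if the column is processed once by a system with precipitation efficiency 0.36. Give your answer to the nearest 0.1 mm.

PW ≈ 18.9 mm; rainfall ≈ 6.8 mm

Precipitable water is the column-integrated vapour mass per unit area: PW = (1/g) Σ q̄ Δp, with q in kg/kg and Δp in Pa (1 kg/m² of water = 1 mm).
Layer 100.5–83 kPa: Δp = 175 hPa = 17500 Pa, q̄ = 0.006 kg/kg → 0.006 × 17500 / 9.8 = 10.71 mm
Layer 83–53 kPa: Δp = 300 hPa = 30000 Pa, q̄ = 0.0023 kg/kg → 0.0023 × 30000 / 9.8 = 7.04 mm
Layer 53–40 kPa: Δp = 130 hPa = 13000 Pa, q̄ = 0.00085 kg/kg → 0.00085 × 13000 / 9.8 = 1.13 mm
PW = 10.71 + 7.04 + 1.13 = 18.88 ≈ 18.9 mm.
Rainfall = ε × PW = 0.36 × 18.9 = 6.8 mm.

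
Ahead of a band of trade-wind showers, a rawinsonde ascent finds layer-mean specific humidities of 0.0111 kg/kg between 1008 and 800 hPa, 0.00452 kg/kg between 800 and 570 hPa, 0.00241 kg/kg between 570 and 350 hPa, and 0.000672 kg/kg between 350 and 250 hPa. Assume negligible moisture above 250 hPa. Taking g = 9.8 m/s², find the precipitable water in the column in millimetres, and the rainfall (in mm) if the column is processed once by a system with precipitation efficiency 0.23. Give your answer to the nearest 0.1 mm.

PW ≈ 40.3 mm; rainfall ≈ 9.3 mm

Precipitable water is the column-integrated vapour mass per unit area: PW = (1/g) Σ q̄ Δp, with q in kg/kg and Δp in Pa (1 kg/m² of water = 1 mm).
Layer 1008–800 hPa: Δp = 208 hPa = 20800 Pa, q̄ = 0.0111 kg/kg → 0.0111 × 20800 / 9.8 = 23.56 mm
Layer 800–570 hPa: Δp = 230 hPa = 23000 Pa, q̄ = 0.00452 kg/kg → 0.00452 × 23000 / 9.8 = 10.61 mm
Layer 570–350 hPa: Δp = 220 hPa = 22000 Pa, q̄ = 0.00241 kg/kg → 0.00241 × 22000 / 9.8 = 5.41 mm
Layer 350–250 hPa: Δp = 100 hPa = 10000 Pa, q̄ = 0.000672 kg/kg → 0.000672 × 10000 / 9.8 = 0.69 mm
PW = 23.56 + 10.61 + 5.41 + 0.69 = 40.27 ≈ 40.3 mm.
Rainfall = ε × PW = 0.23 × 40.3 = 9.3 mm.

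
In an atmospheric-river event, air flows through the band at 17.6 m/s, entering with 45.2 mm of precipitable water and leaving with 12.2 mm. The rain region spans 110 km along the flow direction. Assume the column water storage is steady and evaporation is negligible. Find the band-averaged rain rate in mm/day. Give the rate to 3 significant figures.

R ≈ 456 mm/day

Column moisture flux per unit crosswind length is F = V × PW.
Inflow: F_in = 17.6 × 45.2 = 795.52 mm·m/s
Outflow: F_out = 17.6 × 12.2 = 214.72 mm·m/s
Steady-state rate R = (F_in − F_out)/L = (795.52 − 214.72) / 110000 m = 5.280e-03 mm/s.
R = 5.280e-03 × 3600 × 24 = 456 mm/day.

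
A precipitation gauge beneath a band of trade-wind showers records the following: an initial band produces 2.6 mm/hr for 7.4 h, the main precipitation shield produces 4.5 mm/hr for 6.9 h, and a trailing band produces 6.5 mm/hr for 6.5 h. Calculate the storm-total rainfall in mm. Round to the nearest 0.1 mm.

Total = Σ Rᵢ Δtᵢ = 2.6 × 7.4 + 4.5 × 6.9 + 6.5 × 6.5
      = 19.24 + 31.05 + 42.25 = 92.5 mm.

total ≈ 92.5 mm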